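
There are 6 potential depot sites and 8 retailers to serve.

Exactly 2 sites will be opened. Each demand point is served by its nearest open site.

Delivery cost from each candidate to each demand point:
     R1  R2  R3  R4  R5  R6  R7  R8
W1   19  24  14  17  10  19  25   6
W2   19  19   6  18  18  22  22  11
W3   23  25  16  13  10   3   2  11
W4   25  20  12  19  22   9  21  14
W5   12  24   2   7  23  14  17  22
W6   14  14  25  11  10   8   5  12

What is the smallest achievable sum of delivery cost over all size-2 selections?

Open {W5, W6}.
  R1→W5 12, R2→W6 14, R3→W5 2, R4→W5 7, R5→W6 10, R6→W6 8, R7→W6 5, R8→W6 12  ⇒ total 70.
Compare {W3, W5}: total 71.
Compare {W2, W6}: total 79.
No size-2 selection does better; minimum is 70.

70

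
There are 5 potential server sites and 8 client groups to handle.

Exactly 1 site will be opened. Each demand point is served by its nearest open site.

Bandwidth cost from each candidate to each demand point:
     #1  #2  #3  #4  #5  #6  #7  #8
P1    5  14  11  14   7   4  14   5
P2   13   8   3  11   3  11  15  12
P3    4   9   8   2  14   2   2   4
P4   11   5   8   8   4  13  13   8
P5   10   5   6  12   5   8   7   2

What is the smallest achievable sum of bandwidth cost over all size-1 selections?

Open {P3}.
  #1→P3 4, #2→P3 9, #3→P3 8, #4→P3 2, #5→P3 14, #6→P3 2, #7→P3 2, #8→P3 4  ⇒ total 45.
Compare {P5}: total 55.
Compare {P4}: total 70.
No size-1 selection does better; minimum is 45.

45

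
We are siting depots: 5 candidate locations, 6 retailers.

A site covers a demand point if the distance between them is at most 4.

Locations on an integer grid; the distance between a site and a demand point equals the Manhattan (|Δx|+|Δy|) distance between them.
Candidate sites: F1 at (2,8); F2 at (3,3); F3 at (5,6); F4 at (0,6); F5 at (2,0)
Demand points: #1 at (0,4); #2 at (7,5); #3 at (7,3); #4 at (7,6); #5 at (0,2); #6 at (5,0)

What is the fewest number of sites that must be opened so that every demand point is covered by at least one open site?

Coverage sets (demand points within 4 of each site):
  F1: {}
  F2: {#1, #3, #5}
  F3: {#2, #4}
  F4: {#1, #5}
  F5: {#5, #6}
No 2 sites suffice: every size-2 union leaves at least one demand point uncovered.
But {F2, F3, F5} covers everything, so the minimum is 3.

3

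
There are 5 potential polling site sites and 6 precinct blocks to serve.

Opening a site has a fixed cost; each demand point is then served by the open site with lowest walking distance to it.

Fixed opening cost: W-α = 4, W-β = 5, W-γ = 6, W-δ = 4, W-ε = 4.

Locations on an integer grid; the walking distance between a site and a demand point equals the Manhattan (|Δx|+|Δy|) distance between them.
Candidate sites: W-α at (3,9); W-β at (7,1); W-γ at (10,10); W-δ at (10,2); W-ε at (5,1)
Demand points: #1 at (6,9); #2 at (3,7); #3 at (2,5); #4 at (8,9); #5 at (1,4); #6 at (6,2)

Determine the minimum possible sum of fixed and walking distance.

Open {W-α, W-ε}: assign each demand point to its cheapest open site.
  #1→W-α 3, #2→W-α 2, #3→W-α 5, #4→W-α 5, #5→W-α 7, #6→W-ε 2
  walking distance 24, fixed 8 → total 32.
Compare {W-α, W-β}: walking distance 24 + fixed 9 = 33.
Compare {W-α, W-δ}: walking distance 26 + fixed 8 = 34.
Compare {W-α}: walking distance 32 + fixed 4 = 36.
All other subsets cost ≥ 33. Minimum total cost: 32.

32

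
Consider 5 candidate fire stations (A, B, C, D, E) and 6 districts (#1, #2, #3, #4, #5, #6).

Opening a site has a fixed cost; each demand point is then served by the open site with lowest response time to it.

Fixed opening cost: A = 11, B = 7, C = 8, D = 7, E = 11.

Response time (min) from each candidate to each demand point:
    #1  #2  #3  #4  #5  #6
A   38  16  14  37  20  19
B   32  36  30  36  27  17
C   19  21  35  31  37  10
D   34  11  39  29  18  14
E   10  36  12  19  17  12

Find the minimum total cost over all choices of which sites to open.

99

Open {D, E}: assign each demand point to its cheapest open site.
  #1→E 10, #2→D 11, #3→E 12, #4→E 19, #5→E 17, #6→E 12
  response time 81, fixed 18 → total 99.
Compare {C, D, E}: response time 79 + fixed 26 = 105.
Compare {B, D, E}: response time 81 + fixed 25 = 106.
Compare {A, E}: response time 86 + fixed 22 = 108.
All other subsets cost ≥ 105. Minimum total cost: 99.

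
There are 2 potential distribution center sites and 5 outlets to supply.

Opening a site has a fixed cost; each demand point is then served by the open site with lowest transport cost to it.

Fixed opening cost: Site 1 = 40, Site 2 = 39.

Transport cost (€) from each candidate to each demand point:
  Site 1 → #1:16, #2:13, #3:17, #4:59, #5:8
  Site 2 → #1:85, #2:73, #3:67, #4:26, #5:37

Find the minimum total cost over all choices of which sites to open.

153

Open {Site 1}: assign each demand point to its cheapest open site.
  #1→Site 1 16, #2→Site 1 13, #3→Site 1 17, #4→Site 1 59, #5→Site 1 8
  transport cost 113, fixed 40 → total 153.
Compare {Site 1, Site 2}: transport cost 80 + fixed 79 = 159.
Compare {Site 2}: transport cost 288 + fixed 39 = 327.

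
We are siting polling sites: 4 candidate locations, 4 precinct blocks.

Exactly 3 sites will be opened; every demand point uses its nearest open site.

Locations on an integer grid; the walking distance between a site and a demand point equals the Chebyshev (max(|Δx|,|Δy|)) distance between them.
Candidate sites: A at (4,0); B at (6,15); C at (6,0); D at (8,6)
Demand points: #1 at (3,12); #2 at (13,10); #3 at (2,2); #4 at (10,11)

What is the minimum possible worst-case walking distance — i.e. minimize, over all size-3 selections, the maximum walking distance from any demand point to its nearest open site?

Open {A, B, D}.
  Farthest demand point is #2 at walking distance 5 (to D); all others are ≤ 5.
With {B, C, D} the worst case is 5.
With {A, C, D} the worst case is 6.
No size-3 selection achieves below 5.

5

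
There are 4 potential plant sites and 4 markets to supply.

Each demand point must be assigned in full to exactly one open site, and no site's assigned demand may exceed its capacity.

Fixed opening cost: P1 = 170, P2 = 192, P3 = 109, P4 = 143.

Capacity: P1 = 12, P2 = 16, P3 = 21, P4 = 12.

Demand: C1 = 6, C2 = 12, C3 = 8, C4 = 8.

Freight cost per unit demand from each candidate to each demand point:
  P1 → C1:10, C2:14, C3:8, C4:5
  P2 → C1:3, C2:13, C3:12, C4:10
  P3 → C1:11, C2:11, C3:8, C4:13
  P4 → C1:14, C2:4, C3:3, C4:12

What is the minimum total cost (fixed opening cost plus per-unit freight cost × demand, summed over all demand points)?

Open {P2, P3}; cheapest assignment that respects the capacities:
  P2 (cap 16, load 14): C1, C4 — cost 6×3 + 8×10 = 98
  P3 (cap 21, load 20): C2, C3 — cost 12×11 + 8×8 = 196
  Shipping 294, fixed 301 → total 595.
  Any other capacity-feasible assignment to {P2, P3} ships for at least 294.
Compare {P1, P3, P4}: its best feasible assignment gives total 640.
Compare {P2, P3, P4}: its best feasible assignment gives total 654.
Every other set of open sites that can feasibly serve all demand totals ≥ 640 even under its best assignment. Minimum: 595.

595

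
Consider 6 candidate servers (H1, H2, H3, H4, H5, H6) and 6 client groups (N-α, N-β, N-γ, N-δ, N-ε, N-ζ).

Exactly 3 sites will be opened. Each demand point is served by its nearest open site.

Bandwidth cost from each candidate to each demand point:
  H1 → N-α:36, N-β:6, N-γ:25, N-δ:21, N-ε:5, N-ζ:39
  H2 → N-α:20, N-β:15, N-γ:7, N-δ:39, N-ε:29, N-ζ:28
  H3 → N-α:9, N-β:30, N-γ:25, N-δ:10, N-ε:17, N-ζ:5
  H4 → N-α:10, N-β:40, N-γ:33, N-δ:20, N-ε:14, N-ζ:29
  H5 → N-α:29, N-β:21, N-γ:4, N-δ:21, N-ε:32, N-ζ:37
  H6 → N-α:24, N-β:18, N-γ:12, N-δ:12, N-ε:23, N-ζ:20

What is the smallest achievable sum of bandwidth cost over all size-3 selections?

Open {H1, H3, H5}.
  N-α→H3 9, N-β→H1 6, N-γ→H5 4, N-δ→H3 10, N-ε→H1 5, N-ζ→H3 5  ⇒ total 39.
Compare {H1, H2, H3}: total 42.
Compare {H1, H3, H6}: total 47.
No size-3 selection does better; minimum is 39.

39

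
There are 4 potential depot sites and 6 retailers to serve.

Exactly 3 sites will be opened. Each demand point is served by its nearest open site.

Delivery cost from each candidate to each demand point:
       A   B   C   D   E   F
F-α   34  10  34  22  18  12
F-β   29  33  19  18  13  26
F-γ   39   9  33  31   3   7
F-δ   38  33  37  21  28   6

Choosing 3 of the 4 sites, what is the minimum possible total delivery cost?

84

Open {F-β, F-γ, F-δ}.
  A→F-β 29, B→F-γ 9, C→F-β 19, D→F-β 18, E→F-γ 3, F→F-δ 6  ⇒ total 84.
Compare {F-α, F-β, F-γ}: total 85.
Compare {F-α, F-β, F-δ}: total 95.
No size-3 selection does better; minimum is 84.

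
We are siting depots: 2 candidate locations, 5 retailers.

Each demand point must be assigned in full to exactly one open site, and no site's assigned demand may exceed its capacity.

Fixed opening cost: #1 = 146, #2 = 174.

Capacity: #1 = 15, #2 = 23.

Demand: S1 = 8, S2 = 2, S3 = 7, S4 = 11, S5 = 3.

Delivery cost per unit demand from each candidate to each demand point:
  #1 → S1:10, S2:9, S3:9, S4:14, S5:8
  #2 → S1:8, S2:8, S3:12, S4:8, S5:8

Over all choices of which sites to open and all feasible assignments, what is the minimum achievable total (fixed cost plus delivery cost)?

Open {#1, #2}; cheapest assignment that respects the capacities:
  #1 (cap 15, load 10): S3, S5 — cost 7×9 + 3×8 = 87
  #2 (cap 23, load 21): S1, S2, S4 — cost 8×8 + 2×8 + 11×8 = 168
  Shipping 255, fixed 320 → total 575.
  Any other capacity-feasible assignment to {#1, #2} ships for at least 255.
Total demand is 31 and no other set of sites has combined capacity ≥ 31, so {#1, #2} is the only feasible choice of open sites. Minimum: 575.

575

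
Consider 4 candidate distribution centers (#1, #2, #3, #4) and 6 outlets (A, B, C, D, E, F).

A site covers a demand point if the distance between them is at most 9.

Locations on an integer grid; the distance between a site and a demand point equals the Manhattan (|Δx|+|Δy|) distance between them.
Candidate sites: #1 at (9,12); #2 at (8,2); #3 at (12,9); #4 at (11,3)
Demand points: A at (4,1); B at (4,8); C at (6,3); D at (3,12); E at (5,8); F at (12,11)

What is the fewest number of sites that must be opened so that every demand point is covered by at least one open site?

Coverage sets (demand points within 9 of each site):
  #1: {B, D, E, F}
  #2: {A, C, E}
  #3: {B, E, F}
  #4: {A, C, F}
No single site covers all 6 demand points.
But {#1, #2} covers everything, so the minimum is 2.

2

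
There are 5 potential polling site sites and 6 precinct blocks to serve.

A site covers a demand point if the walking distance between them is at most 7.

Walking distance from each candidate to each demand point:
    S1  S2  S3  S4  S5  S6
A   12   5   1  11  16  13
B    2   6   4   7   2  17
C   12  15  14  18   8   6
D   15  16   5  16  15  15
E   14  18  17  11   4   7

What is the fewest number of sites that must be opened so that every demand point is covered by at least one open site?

2

Coverage sets (demand points within 7 of each site):
  A: {S2, S3}
  B: {S1, S2, S3, S4, S5}
  C: {S6}
  D: {S3}
  E: {S5, S6}
No single site covers all 6 demand points.
But {B, C} covers everything, so the minimum is 2.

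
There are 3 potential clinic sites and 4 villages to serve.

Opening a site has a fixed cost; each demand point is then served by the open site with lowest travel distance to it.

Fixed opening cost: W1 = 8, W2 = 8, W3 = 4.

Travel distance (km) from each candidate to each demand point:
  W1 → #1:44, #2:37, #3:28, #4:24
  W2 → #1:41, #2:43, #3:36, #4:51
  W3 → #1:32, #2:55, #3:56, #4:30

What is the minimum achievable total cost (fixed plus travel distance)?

Open {W1, W3}: assign each demand point to its cheapest open site.
  #1→W3 32, #2→W1 37, #3→W1 28, #4→W1 24
  travel distance 121, fixed 12 → total 133.
Compare {W1}: travel distance 133 + fixed 8 = 141.
Compare {W1, W2, W3}: travel distance 121 + fixed 20 = 141.
Compare {W1, W2}: travel distance 130 + fixed 16 = 146.
All other subsets cost ≥ 141. Minimum total cost: 133.

133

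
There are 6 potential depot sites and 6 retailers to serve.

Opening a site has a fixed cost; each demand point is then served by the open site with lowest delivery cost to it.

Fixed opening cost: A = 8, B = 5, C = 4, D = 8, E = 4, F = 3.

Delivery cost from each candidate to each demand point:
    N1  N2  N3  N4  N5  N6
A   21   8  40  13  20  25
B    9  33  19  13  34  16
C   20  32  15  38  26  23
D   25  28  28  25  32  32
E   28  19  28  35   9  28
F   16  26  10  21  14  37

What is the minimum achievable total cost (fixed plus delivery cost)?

85

Open {A, B, E, F}: assign each demand point to its cheapest open site.
  N1→B 9, N2→A 8, N3→F 10, N4→A 13, N5→E 9, N6→B 16
  delivery cost 65, fixed 20 → total 85.
Compare {A, B, F}: delivery cost 70 + fixed 16 = 86.
Compare {B, E, F}: delivery cost 76 + fixed 12 = 88.
Compare {A, B, C, E, F}: delivery cost 65 + fixed 24 = 89.
All other subsets cost ≥ 86. Minimum total cost: 85.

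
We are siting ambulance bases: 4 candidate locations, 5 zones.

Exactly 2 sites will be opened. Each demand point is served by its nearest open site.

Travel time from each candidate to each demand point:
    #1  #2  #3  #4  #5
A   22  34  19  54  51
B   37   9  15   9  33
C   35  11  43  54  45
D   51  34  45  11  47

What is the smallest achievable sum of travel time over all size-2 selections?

Open {A, B}.
  #1→A 22, #2→B 9, #3→B 15, #4→B 9, #5→B 33  ⇒ total 88.
Compare {B, C}: total 101.
Compare {B, D}: total 103.
No size-2 selection does better; minimum is 88.

88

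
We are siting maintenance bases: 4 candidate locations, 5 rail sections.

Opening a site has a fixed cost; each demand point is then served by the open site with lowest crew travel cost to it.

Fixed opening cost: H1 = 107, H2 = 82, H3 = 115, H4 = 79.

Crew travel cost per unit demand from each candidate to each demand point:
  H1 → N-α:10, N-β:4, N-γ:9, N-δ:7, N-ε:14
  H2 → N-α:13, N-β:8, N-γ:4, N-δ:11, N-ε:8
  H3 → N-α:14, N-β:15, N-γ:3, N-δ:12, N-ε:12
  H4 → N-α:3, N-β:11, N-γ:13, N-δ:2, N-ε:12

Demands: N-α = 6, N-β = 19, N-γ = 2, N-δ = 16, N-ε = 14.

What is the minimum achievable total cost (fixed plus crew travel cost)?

483

Open {H2, H4}: assign each demand point to its cheapest open site.
  N-α→H4 6×3=18, N-β→H2 19×8=152, N-γ→H2 2×4=8, N-δ→H4 16×2=32, N-ε→H2 14×8=112
  crew travel cost 322, fixed 161 → total 483.
Compare {H1, H4}: crew travel cost 312 + fixed 186 = 498.
Compare {H1, H2, H4}: crew travel cost 246 + fixed 268 = 514.
Compare {H4}: crew travel cost 453 + fixed 79 = 532.
All other subsets cost ≥ 498. Minimum total cost: 483.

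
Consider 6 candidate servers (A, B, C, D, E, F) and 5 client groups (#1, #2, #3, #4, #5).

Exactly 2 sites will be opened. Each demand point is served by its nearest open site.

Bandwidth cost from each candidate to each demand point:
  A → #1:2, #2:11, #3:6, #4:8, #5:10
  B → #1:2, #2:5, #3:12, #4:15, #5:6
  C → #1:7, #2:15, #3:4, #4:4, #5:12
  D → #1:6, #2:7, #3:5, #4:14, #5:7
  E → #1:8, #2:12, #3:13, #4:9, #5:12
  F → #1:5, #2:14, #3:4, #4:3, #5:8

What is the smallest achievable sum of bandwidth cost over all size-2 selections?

20

Open {B, F}.
  #1→B 2, #2→B 5, #3→F 4, #4→F 3, #5→B 6  ⇒ total 20.
Compare {B, C}: total 21.
Compare {D, F}: total 26.
No size-2 selection does better; minimum is 20.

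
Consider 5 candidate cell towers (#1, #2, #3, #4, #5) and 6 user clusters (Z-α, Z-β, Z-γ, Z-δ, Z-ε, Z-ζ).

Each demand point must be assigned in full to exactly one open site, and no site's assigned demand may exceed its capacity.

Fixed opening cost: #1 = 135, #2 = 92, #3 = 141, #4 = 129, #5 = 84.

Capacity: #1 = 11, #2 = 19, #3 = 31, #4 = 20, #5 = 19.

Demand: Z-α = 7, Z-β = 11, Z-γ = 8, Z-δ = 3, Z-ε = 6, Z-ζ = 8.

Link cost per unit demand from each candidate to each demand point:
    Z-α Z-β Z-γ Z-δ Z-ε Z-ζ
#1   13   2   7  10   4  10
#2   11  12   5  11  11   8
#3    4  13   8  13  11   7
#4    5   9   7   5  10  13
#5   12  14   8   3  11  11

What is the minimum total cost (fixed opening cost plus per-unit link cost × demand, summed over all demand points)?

591

Open {#3, #5}; cheapest assignment that respects the capacities:
  #3 (cap 31, load 26): Z-α, Z-β, Z-ζ — cost 7×4 + 11×13 + 8×7 = 227
  #5 (cap 19, load 17): Z-γ, Z-δ, Z-ε — cost 8×8 + 3×3 + 6×11 = 139
  Shipping 366, fixed 225 → total 591.
  Any other capacity-feasible assignment to {#3, #5} ships for at least 366.
Compare {#3, #4}: its best feasible assignment gives total 592.
Compare {#1, #2, #4}: its best feasible assignment gives total 592.
Every other set of open sites that can feasibly serve all demand totals ≥ 592 even under its best assignment. Minimum: 591.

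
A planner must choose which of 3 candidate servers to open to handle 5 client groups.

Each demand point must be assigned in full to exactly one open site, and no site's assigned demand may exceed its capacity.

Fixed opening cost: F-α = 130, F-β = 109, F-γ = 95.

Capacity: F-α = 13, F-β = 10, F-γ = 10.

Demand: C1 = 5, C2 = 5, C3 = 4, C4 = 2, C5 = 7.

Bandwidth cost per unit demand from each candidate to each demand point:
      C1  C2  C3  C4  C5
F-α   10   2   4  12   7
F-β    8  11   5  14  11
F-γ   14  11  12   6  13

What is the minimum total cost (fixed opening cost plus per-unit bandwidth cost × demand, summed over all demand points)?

Open {F-α, F-β}; cheapest assignment that respects the capacities:
  F-α (cap 13, load 13): C3, C4, C5 — cost 4×4 + 2×12 + 7×7 = 89
  F-β (cap 10, load 10): C1, C2 — cost 5×8 + 5×11 = 95
  Shipping 184, fixed 239 → total 423.
  Any other capacity-feasible assignment to {F-α, F-β} ships for at least 184.
Compare {F-α, F-γ}: its best feasible assignment gives total 439.
Compare {F-α, F-β, F-γ}: its best feasible assignment gives total 465.
Every other set of open sites that can feasibly serve all demand totals ≥ 439 even under its best assignment. Minimum: 423.

423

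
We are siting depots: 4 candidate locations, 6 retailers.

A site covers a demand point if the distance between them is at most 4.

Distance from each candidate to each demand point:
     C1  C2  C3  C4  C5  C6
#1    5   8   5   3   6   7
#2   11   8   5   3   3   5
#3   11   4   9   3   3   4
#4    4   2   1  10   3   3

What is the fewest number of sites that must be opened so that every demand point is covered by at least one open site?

2

Coverage sets (demand points within 4 of each site):
  #1: {C4}
  #2: {C4, C5}
  #3: {C2, C4, C5, C6}
  #4: {C1, C2, C3, C5, C6}
No single site covers all 6 demand points.
But {#1, #4} covers everything, so the minimum is 2.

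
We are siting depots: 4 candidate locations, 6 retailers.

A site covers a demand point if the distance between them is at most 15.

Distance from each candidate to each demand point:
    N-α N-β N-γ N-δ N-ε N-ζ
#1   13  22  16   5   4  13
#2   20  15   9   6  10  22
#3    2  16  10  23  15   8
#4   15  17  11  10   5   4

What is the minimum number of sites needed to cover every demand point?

2

Coverage sets (demand points within 15 of each site):
  #1: {N-α, N-δ, N-ε, N-ζ}
  #2: {N-β, N-γ, N-δ, N-ε}
  #3: {N-α, N-γ, N-ε, N-ζ}
  #4: {N-α, N-γ, N-δ, N-ε, N-ζ}
No single site covers all 6 demand points.
But {#1, #2} covers everything, so the minimum is 2.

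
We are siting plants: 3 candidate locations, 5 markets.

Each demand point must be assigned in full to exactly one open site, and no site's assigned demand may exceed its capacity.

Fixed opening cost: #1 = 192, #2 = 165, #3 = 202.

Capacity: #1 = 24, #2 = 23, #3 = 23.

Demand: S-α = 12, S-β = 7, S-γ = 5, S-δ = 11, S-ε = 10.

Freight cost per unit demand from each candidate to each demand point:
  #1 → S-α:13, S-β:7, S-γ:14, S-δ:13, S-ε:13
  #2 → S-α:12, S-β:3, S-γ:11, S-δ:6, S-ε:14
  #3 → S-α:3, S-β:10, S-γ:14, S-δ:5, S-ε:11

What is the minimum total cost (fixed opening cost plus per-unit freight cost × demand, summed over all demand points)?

Open {#2, #3}; cheapest assignment that respects the capacities:
  #2 (cap 23, load 23): S-β, S-γ, S-δ — cost 7×3 + 5×11 + 11×6 = 142
  #3 (cap 23, load 22): S-α, S-ε — cost 12×3 + 10×11 = 146
  Shipping 288, fixed 367 → total 655.
  Any other capacity-feasible assignment to {#2, #3} ships for at least 288.
Compare {#1, #3}: its best feasible assignment gives total 734.
Compare {#1, #2}: its best feasible assignment gives total 785.
Every other set of open sites that can feasibly serve all demand totals ≥ 734 even under its best assignment. Minimum: 655.

655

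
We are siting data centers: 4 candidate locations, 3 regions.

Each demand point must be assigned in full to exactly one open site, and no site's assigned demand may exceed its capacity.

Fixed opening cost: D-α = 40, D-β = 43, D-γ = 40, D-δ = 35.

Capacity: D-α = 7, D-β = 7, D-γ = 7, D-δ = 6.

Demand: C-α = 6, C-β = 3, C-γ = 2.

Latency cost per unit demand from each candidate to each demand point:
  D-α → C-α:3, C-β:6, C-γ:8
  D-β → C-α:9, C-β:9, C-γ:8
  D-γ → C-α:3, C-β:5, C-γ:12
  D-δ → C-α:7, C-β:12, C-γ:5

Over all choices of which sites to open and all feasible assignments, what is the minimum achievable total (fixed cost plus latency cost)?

132

Open {D-α, D-γ}; cheapest assignment that respects the capacities:
  D-α (cap 7, load 5): C-β, C-γ — cost 3×6 + 2×8 = 34
  D-γ (cap 7, load 6): C-α — cost 6×3 = 18
  Shipping 52, fixed 80 → total 132.
  Any other capacity-feasible assignment to {D-α, D-γ} ships for at least 52.
Compare {D-α, D-δ}: its best feasible assignment gives total 139.
Compare {D-γ, D-δ}: its best feasible assignment gives total 139.
Every other set of open sites that can feasibly serve all demand totals ≥ 139 even under its best assignment. Minimum: 132.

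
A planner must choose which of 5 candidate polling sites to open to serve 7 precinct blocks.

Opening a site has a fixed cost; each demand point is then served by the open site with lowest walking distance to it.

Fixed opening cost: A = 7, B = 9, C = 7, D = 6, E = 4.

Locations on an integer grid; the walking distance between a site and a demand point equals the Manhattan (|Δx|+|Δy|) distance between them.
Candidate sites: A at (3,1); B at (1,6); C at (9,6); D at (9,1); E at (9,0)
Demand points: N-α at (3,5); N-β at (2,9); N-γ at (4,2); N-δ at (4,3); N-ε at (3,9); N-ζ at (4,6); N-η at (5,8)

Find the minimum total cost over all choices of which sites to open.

42

Open {A, B}: assign each demand point to its cheapest open site.
  N-α→B 3, N-β→B 4, N-γ→A 2, N-δ→A 3, N-ε→B 5, N-ζ→B 3, N-η→B 6
  walking distance 26, fixed 16 → total 42.
Compare {B}: walking distance 34 + fixed 9 = 43.
Compare {A, B, E}: walking distance 26 + fixed 20 = 46.
Compare {B, E}: walking distance 34 + fixed 13 = 47.
All other subsets cost ≥ 43. Minimum total cost: 42.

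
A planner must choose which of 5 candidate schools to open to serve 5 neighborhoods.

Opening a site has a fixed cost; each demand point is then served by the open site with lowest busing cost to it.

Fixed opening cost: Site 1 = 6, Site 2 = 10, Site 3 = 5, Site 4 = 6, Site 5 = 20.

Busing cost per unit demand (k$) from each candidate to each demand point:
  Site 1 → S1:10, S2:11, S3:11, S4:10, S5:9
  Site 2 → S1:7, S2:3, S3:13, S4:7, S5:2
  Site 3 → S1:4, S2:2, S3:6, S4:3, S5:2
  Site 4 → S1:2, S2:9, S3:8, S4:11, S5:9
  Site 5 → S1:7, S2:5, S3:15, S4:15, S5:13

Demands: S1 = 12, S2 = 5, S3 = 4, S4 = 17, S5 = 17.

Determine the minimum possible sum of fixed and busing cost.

154

Open {Site 3, Site 4}: assign each demand point to its cheapest open site.
  S1→Site 4 12×2=24, S2→Site 3 5×2=10, S3→Site 3 4×6=24, S4→Site 3 17×3=51, S5→Site 3 17×2=34
  busing cost 143, fixed 11 → total 154.
Compare {Site 1, Site 3, Site 4}: busing cost 143 + fixed 17 = 160.
Compare {Site 2, Site 3, Site 4}: busing cost 143 + fixed 21 = 164.
Compare {Site 1, Site 2, Site 3, Site 4}: busing cost 143 + fixed 27 = 170.
All other subsets cost ≥ 160. Minimum total cost: 154.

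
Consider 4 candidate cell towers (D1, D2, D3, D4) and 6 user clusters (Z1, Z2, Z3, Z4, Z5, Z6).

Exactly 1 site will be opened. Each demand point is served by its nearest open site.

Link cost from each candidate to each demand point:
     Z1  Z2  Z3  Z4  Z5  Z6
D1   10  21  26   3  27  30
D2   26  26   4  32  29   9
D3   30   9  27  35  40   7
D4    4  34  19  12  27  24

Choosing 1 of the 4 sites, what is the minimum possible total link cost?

117

Open {D1}.
  Z1→D1 10, Z2→D1 21, Z3→D1 26, Z4→D1 3, Z5→D1 27, Z6→D1 30  ⇒ total 117.
Compare {D4}: total 120.
Compare {D2}: total 126.
No size-1 selection does better; minimum is 117.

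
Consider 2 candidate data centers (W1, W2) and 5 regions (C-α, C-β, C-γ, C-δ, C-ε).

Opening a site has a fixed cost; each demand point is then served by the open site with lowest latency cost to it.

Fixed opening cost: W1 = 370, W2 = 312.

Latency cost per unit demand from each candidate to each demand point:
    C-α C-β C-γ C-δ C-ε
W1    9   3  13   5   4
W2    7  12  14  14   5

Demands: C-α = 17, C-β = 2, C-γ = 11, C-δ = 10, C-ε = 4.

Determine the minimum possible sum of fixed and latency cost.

Open {W1}: assign each demand point to its cheapest open site.
  C-α→W1 17×9=153, C-β→W1 2×3=6, C-γ→W1 11×13=143, C-δ→W1 10×5=50, C-ε→W1 4×4=16
  latency cost 368, fixed 370 → total 738.
Compare {W2}: latency cost 457 + fixed 312 = 769.
Compare {W1, W2}: latency cost 334 + fixed 682 = 1016.

738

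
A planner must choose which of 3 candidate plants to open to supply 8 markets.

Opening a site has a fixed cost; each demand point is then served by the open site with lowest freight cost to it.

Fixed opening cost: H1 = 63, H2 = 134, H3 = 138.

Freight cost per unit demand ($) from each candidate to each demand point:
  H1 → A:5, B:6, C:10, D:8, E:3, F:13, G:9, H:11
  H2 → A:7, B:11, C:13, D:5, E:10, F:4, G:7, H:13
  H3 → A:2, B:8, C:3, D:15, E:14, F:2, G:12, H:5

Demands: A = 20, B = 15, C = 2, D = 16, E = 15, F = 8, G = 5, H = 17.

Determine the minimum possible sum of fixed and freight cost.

Open {H1, H3}: assign each demand point to its cheapest open site.
  A→H3 20×2=40, B→H1 15×6=90, C→H3 2×3=6, D→H1 16×8=128, E→H1 15×3=45, F→H3 8×2=16, G→H1 5×9=45, H→H3 17×5=85
  freight cost 455, fixed 201 → total 656.
Compare {H1, H2, H3}: freight cost 397 + fixed 335 = 732.
Compare {H1}: freight cost 719 + fixed 63 = 782.
Compare {H1, H2}: freight cost 589 + fixed 197 = 786.
All other subsets cost ≥ 732. Minimum total cost: 656.

656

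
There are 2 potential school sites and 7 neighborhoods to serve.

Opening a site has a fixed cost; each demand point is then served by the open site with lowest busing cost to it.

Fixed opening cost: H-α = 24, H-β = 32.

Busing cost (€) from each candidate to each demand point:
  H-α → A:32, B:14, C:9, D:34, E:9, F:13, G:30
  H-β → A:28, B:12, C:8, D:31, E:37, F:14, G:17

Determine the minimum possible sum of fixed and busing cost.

165

Open {H-α}: assign each demand point to its cheapest open site.
  A→H-α 32, B→H-α 14, C→H-α 9, D→H-α 34, E→H-α 9, F→H-α 13, G→H-α 30
  busing cost 141, fixed 24 → total 165.
Compare {H-α, H-β}: busing cost 118 + fixed 56 = 174.
Compare {H-β}: busing cost 147 + fixed 32 = 179.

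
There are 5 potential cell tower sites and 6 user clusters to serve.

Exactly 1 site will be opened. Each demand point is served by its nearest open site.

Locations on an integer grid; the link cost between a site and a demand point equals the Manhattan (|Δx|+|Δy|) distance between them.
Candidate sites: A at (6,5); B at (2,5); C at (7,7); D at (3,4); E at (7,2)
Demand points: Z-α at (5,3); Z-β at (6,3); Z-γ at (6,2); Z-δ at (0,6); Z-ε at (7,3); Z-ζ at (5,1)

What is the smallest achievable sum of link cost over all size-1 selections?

Open {E}.
  Z-α→E 3, Z-β→E 2, Z-γ→E 1, Z-δ→E 11, Z-ε→E 1, Z-ζ→E 3  ⇒ total 21.
Compare {A}: total 23.
Compare {D}: total 27.
No size-1 selection does better; minimum is 21.

21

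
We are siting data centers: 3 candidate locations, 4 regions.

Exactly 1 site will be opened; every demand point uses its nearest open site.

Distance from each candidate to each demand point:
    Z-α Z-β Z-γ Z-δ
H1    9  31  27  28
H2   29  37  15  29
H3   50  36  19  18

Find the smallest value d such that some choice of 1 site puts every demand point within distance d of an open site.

31

Open {H1}.
  Farthest demand point is Z-β at distance 31 (to H1); all others are ≤ 31.
With {H2} the worst case is 37.
With {H3} the worst case is 50.
No size-1 selection achieves below 31.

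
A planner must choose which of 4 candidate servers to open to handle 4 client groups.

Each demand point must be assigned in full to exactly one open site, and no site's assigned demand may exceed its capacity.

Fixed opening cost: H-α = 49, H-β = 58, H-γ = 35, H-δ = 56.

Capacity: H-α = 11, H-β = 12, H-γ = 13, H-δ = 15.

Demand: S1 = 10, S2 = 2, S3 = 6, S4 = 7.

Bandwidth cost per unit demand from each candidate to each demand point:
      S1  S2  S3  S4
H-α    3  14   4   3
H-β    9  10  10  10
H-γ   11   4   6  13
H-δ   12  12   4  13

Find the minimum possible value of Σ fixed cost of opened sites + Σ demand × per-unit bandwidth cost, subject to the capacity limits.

Open {H-α, H-δ}; cheapest assignment that respects the capacities:
  H-α (cap 11, load 10): S1 — cost 10×3 = 30
  H-δ (cap 15, load 15): S2, S3, S4 — cost 2×12 + 6×4 + 7×13 = 139
  Shipping 169, fixed 105 → total 274.
  Any other capacity-feasible assignment to {H-α, H-δ} ships for at least 169.
Compare {H-α, H-β, H-γ}: its best feasible assignment gives total 286.
Compare {H-α, H-γ, H-δ}: its best feasible assignment gives total 293.
Every other set of open sites that can feasibly serve all demand totals ≥ 286 even under its best assignment. Minimum: 274.

274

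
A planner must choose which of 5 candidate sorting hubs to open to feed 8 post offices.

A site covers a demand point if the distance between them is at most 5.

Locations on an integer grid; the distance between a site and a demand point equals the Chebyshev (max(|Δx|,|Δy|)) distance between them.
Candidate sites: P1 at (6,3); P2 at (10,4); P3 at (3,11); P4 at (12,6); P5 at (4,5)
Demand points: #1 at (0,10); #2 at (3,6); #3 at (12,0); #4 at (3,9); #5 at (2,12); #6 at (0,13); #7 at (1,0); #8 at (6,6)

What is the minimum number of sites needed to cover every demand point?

3

Coverage sets (demand points within 5 of each site):
  P1: {#2, #7, #8}
  P2: {#3, #8}
  P3: {#1, #2, #4, #5, #6, #8}
  P4: {}
  P5: {#1, #2, #4, #7, #8}
No 2 sites suffice: every size-2 union leaves at least one demand point uncovered.
But {P1, P2, P3} covers everything, so the minimum is 3.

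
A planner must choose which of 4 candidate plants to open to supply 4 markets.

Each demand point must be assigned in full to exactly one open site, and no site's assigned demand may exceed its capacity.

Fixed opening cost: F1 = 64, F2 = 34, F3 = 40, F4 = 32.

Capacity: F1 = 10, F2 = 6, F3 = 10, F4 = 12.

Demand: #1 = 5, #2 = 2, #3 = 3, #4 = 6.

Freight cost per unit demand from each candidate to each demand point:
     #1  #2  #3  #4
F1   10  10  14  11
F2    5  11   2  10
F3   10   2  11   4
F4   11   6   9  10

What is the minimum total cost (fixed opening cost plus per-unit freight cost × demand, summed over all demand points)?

182

Open {F3, F4}; cheapest assignment that respects the capacities:
  F3 (cap 10, load 8): #2, #4 — cost 2×2 + 6×4 = 28
  F4 (cap 12, load 8): #1, #3 — cost 5×11 + 3×9 = 82
  Shipping 110, fixed 72 → total 182.
  Any other capacity-feasible assignment to {F3, F4} ships for at least 110.
Compare {F2, F3, F4}: its best feasible assignment gives total 186.
Compare {F2, F4}: its best feasible assignment gives total 190.
Every other set of open sites that can feasibly serve all demand totals ≥ 186 even under its best assignment. Minimum: 182.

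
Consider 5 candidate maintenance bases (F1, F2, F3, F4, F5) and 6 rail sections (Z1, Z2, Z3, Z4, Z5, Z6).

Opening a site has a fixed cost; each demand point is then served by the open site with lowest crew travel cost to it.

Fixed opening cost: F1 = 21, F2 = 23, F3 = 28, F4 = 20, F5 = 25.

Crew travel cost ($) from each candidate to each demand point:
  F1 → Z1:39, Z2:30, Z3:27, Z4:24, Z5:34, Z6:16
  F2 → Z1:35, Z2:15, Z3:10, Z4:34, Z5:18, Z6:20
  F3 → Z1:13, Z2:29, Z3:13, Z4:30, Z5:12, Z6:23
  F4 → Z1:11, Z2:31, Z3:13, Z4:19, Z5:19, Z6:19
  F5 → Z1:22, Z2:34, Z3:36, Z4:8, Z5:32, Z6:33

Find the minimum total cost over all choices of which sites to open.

132

Open {F4}: assign each demand point to its cheapest open site.
  Z1→F4 11, Z2→F4 31, Z3→F4 13, Z4→F4 19, Z5→F4 19, Z6→F4 19
  crew travel cost 112, fixed 20 → total 132.
Compare {F2, F4}: crew travel cost 92 + fixed 43 = 135.
Compare {F2, F5}: crew travel cost 93 + fixed 48 = 141.
Compare {F4, F5}: crew travel cost 101 + fixed 45 = 146.
All other subsets cost ≥ 135. Minimum total cost: 132.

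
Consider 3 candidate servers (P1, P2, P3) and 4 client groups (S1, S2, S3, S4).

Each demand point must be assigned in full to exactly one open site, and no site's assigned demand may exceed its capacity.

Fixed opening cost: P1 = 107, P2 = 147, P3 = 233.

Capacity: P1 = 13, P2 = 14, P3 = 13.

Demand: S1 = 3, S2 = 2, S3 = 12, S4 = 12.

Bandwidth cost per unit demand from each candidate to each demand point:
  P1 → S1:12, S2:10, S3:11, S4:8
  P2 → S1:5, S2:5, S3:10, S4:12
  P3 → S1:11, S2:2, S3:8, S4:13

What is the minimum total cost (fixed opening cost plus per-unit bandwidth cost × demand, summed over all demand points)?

704

Open {P1, P2, P3}; cheapest assignment that respects the capacities:
  P1 (cap 13, load 12): S4 — cost 12×8 = 96
  P2 (cap 14, load 5): S1, S2 — cost 3×5 + 2×5 = 25
  P3 (cap 13, load 12): S3 — cost 12×8 = 96
  Shipping 217, fixed 487 → total 704.
  Any other capacity-feasible assignment to {P1, P2, P3} ships for at least 217.
Total demand is 29 and no other set of sites has combined capacity ≥ 29, so {P1, P2, P3} is the only feasible choice of open sites. Minimum: 704.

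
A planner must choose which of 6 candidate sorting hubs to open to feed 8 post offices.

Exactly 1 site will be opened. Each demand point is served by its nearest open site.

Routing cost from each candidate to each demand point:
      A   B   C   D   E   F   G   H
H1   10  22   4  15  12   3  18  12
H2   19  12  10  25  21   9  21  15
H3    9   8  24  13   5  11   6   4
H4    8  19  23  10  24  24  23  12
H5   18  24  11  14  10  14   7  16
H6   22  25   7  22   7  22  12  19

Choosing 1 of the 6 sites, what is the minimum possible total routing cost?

80

Open {H3}.
  A→H3 9, B→H3 8, C→H3 24, D→H3 13, E→H3 5, F→H3 11, G→H3 6, H→H3 4  ⇒ total 80.
Compare {H1}: total 96.
Compare {H5}: total 114.
No size-1 selection does better; minimum is 80.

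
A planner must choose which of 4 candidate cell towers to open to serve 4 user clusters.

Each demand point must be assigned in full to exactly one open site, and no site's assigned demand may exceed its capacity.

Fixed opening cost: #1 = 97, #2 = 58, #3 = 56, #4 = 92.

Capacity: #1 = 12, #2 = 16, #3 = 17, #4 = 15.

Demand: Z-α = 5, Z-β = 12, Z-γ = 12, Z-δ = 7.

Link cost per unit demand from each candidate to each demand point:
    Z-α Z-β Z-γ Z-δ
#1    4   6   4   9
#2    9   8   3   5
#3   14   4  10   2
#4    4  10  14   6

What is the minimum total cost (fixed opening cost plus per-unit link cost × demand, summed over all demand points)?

352

Open {#2, #3, #4}; cheapest assignment that respects the capacities:
  #2 (cap 16, load 12): Z-γ — cost 12×3 = 36
  #3 (cap 17, load 12): Z-β — cost 12×4 = 48
  #4 (cap 15, load 12): Z-α, Z-δ — cost 5×4 + 7×6 = 62
  Shipping 146, fixed 206 → total 352.
  Any other capacity-feasible assignment to {#2, #3, #4} ships for at least 146.
Compare {#1, #2, #3}: its best feasible assignment gives total 378.
Compare {#1, #3, #4}: its best feasible assignment gives total 403.
Every other set of open sites that can feasibly serve all demand totals ≥ 378 even under its best assignment. Minimum: 352.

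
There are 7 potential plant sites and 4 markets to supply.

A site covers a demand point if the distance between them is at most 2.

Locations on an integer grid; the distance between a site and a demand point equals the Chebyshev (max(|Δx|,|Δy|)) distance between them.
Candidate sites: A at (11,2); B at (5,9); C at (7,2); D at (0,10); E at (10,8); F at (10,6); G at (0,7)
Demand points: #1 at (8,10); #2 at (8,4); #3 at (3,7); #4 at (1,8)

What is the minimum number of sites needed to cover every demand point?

Coverage sets (demand points within 2 of each site):
  A: {}
  B: {#3}
  C: {#2}
  D: {#4}
  E: {#1}
  F: {#2}
  G: {#4}
No 3 sites suffice: every size-3 union leaves at least one demand point uncovered.
But {B, C, D, E} covers everything, so the minimum is 4.

4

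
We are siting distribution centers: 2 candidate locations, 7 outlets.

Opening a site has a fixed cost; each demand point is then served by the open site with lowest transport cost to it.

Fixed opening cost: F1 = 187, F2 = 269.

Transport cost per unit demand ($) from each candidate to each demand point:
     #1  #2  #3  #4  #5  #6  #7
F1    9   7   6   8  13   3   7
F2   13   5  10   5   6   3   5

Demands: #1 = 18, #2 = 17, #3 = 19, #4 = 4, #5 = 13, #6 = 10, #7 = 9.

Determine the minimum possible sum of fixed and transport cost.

Open {F1}: assign each demand point to its cheapest open site.
  #1→F1 18×9=162, #2→F1 17×7=119, #3→F1 19×6=114, #4→F1 4×8=32, #5→F1 13×13=169, #6→F1 10×3=30, #7→F1 9×7=63
  transport cost 689, fixed 187 → total 876.
Compare {F2}: transport cost 682 + fixed 269 = 951.
Compare {F1, F2}: transport cost 534 + fixed 456 = 990.

876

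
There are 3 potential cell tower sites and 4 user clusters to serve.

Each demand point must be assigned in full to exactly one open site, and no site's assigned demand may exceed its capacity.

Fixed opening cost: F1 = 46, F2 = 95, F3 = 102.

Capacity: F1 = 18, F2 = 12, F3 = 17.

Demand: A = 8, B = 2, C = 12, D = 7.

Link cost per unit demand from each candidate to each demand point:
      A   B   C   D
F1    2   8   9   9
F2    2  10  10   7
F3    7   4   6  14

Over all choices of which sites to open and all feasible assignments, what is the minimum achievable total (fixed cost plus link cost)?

307

Open {F1, F3}; cheapest assignment that respects the capacities:
  F1 (cap 18, load 15): A, D — cost 8×2 + 7×9 = 79
  F3 (cap 17, load 14): B, C — cost 2×4 + 12×6 = 80
  Shipping 159, fixed 148 → total 307.
  Any other capacity-feasible assignment to {F1, F3} ships for at least 159.
Compare {F1, F2}: its best feasible assignment gives total 356.
Compare {F1, F2, F3}: its best feasible assignment gives total 388.
Every other set of open sites that can feasibly serve all demand totals ≥ 356 even under its best assignment. Minimum: 307.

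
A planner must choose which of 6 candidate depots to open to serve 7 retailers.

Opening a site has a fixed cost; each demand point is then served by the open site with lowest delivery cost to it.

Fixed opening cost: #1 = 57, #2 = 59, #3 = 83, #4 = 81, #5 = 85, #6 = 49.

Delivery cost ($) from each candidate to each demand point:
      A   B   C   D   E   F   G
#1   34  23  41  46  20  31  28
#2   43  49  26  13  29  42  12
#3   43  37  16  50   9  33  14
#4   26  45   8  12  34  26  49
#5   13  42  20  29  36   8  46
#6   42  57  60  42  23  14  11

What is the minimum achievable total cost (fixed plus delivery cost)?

269

Open {#4, #6}: assign each demand point to its cheapest open site.
  A→#4 26, B→#4 45, C→#4 8, D→#4 12, E→#6 23, F→#6 14, G→#6 11
  delivery cost 139, fixed 130 → total 269.
Compare {#2}: delivery cost 214 + fixed 59 = 273.
Compare {#1, #2}: delivery cost 159 + fixed 116 = 275.
Compare {#5}: delivery cost 194 + fixed 85 = 279.
All other subsets cost ≥ 273. Minimum total cost: 269.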